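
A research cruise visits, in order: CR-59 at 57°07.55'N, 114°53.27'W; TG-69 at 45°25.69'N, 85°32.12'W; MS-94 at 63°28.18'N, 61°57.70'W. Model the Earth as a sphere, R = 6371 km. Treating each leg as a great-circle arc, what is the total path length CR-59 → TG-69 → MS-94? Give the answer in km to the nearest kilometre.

4881 km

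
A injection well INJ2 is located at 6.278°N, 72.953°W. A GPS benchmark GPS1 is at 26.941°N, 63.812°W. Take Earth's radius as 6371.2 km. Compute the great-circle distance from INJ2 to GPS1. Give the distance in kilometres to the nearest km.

2493 km

Δφ = 20.6630°,  Δλ = 9.1410°
a = sin²(Δφ/2) + cos φ₁ cos φ₂ sin²(Δλ/2) = 0.037791
c = 2·arcsin(√a) = 0.391288 rad = 22.4191°
d = R·c = 6371.2 × 0.391288 = 2493.0 km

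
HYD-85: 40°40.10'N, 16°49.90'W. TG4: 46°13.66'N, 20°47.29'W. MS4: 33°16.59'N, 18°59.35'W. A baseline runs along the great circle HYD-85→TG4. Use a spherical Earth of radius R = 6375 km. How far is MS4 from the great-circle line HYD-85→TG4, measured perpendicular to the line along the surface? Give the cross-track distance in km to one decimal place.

539.2 km

HYD-85: φ = +40.66833°, λ = -16.83167°
TG4: φ = +46.22767°, λ = -20.78817°
MS4: φ = +33.27650°, λ = -18.98917°
δ₁₃ = central angle HYD-85→MS4 = 0.132460 rad  (haversine)
θ₁₃ = bearing HYD-85→MS4 = 193.787°,  θ₁₂ = bearing HYD-85→TG4 = 334.019°
dₓₜ = R·arcsin(sin δ₁₃ · sin(θ₁₃ − θ₁₂)) = 6375·arcsin(0.13207·sin(-140.233°)) = -539.224 km
|dₓₜ| = 539.224 km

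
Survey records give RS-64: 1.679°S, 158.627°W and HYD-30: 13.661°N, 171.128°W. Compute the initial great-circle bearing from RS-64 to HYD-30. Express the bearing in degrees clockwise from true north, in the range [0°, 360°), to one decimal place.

321.4°

Δλ = -12.5010°
y = sin Δλ · cos φ₂ = -0.210333
x = cos φ₁ sin φ₂ − sin φ₁ cos φ₂ cos Δλ = 0.263871
θ = atan2(y, x) = -38.5585° → 321.4415° (mod 360°)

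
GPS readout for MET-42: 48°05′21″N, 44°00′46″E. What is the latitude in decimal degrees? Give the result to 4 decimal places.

48° + 5′/60 + 21″/3600 = 48 + 0.08333 + 0.00583 = 48.0892°

48.0892°N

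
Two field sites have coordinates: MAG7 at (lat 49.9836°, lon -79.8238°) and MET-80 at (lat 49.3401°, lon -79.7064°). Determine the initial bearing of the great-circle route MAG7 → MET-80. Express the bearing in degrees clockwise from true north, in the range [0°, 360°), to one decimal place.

173.2°

Δλ = 0.1174°
y = sin Δλ · cos φ₂ = 0.001335
x = cos φ₁ sin φ₂ − sin φ₁ cos φ₂ cos Δλ = -0.011230
θ = atan2(y, x) = 173.2202° → 173.2202° (mod 360°)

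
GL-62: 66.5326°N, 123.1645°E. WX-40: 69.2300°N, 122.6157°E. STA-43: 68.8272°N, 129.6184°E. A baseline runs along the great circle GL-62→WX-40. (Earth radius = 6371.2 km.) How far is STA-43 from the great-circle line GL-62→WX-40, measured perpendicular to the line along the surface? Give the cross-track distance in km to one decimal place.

277.4 km

δ₁₃ = central angle GL-62→STA-43 = 0.058546 rad  (haversine)
θ₁₃ = bearing GL-62→STA-43 = 43.934°,  θ₁₂ = bearing GL-62→WX-40 = 355.873°
dₓₜ = R·arcsin(sin δ₁₃ · sin(θ₁₃ − θ₁₂)) = 6371.2·arcsin(0.05851·sin(-311.939°)) = 277.396 km
|dₓₜ| = 277.396 km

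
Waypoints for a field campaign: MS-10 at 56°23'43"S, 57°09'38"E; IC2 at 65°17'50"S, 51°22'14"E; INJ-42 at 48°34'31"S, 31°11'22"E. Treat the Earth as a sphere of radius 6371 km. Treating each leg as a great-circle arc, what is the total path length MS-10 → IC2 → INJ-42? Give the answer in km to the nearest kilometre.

MS-10: φ = -56.39528°, λ = +57.16056°
IC2: φ = -65.29722°, λ = +51.37056°
INJ-42: φ = -48.57528°, λ = +31.18944°
MS-10→IC2: c = 0.162817 rad, d = 1037.31 km
IC2→INJ-42: c = 0.346000 rad, d = 2204.36 km
Total = 1037.31 + 2204.36 = 3241.67 km

3242 km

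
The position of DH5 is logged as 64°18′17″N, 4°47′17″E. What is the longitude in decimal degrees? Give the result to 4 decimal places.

4.7881°E

4° + 47′/60 + 17″/3600 = 4 + 0.78333 + 0.00472 = 4.7881°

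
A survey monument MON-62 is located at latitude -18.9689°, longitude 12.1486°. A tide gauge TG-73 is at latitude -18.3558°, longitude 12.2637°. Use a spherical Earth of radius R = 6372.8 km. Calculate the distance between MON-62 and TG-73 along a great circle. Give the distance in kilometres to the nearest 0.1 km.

69.3 km

Δφ = 0.6131°,  Δλ = 0.1151°
a = sin²(Δφ/2) + cos φ₁ cos φ₂ sin²(Δλ/2) = 0.000030
c = 2·arcsin(√a) = 0.010869 rad = 0.6227°
d = R·c = 6372.8 × 0.010869 = 69.3 km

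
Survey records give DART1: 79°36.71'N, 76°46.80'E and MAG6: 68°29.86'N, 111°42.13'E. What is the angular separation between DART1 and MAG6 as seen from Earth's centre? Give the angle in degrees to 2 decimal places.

14.22°

DART1: φ = +79.61183°, λ = +76.78000°
MAG6: φ = +68.49767°, λ = +111.70217°
Δφ = -11.1142°,  Δλ = 34.9222°
a = sin²(Δφ/2) + cos φ₁ cos φ₂ sin²(Δλ/2) = 0.015328
c = 2·arcsin(√a) = 0.248251 rad = 14.2237°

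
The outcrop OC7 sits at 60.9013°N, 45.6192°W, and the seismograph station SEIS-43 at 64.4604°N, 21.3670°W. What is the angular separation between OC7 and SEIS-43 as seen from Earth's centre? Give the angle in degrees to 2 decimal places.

11.60°

Δφ = 3.5591°,  Δλ = 24.2522°
a = sin²(Δφ/2) + cos φ₁ cos φ₂ sin²(Δλ/2) = 0.010216
c = 2·arcsin(√a) = 0.202497 rad = 11.6023°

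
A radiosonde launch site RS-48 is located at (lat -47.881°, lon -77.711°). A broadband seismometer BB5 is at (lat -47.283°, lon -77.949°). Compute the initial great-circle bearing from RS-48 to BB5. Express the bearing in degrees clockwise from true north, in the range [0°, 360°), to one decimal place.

344.9°

Δλ = -0.2380°
y = sin Δλ · cos φ₂ = -0.002818
x = cos φ₁ sin φ₂ − sin φ₁ cos φ₂ cos Δλ = 0.010433
θ = atan2(y, x) = -15.1152° → 344.8848° (mod 360°)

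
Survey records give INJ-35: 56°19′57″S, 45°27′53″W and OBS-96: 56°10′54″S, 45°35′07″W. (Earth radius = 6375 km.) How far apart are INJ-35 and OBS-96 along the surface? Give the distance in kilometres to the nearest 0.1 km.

18.4 km

INJ-35: φ = -56.33250°, λ = -45.46472°
OBS-96: φ = -56.18167°, λ = -45.58528°
Δφ = 0.1508°,  Δλ = -0.1206°
a = sin²(Δφ/2) + cos φ₁ cos φ₂ sin²(Δλ/2) = 0.000002
c = 2·arcsin(√a) = 0.002880 rad = 0.1650°
d = R·c = 6375 × 0.002880 = 18.4 km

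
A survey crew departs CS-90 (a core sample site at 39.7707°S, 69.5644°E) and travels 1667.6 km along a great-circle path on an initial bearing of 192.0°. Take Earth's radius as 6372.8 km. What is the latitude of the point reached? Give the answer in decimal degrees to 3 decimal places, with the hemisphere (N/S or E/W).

54.334°S

δ = d/R = 1667.6/6372.8 = 0.261675 rad
φ₂ = arcsin(sin φ₁ cos δ + cos φ₁ sin δ cos θ)
   = arcsin(-0.63972·0.96596 + 0.76861·0.25870·-0.97815) = -54.33432°
λ₂ = λ₁ + atan2(sin θ sin δ cos φ₁, cos δ − sin φ₁ sin φ₂) = 64.27137°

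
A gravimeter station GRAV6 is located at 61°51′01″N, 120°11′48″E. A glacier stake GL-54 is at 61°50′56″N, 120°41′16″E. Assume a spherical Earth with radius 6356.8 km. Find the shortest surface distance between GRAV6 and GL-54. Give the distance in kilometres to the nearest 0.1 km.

25.7 km

GRAV6: φ = +61.85028°, λ = +120.19667°
GL-54: φ = +61.84889°, λ = +120.68778°
Δφ = -0.0014°,  Δλ = 0.4911°
a = sin²(Δφ/2) + cos φ₁ cos φ₂ sin²(Δλ/2) = 0.000004
c = 2·arcsin(√a) = 0.004044 rad = 0.2317°
d = R·c = 6356.8 × 0.004044 = 25.7 km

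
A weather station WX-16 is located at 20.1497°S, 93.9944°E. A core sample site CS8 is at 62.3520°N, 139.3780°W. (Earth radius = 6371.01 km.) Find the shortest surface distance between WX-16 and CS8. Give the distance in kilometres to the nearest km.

Δφ = 82.5017°,  Δλ = 126.6276°
a = sin²(Δφ/2) + cos φ₁ cos φ₂ sin²(Δλ/2) = 0.782523
c = 2·arcsin(√a) = 2.171286 rad = 124.4055°
d = R·c = 6371.01 × 2.171286 = 13833.3 km

13833 km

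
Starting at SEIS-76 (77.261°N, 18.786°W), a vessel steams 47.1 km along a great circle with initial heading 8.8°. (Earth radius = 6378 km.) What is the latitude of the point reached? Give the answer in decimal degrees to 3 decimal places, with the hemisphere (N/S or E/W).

δ = d/R = 47.1/6378 = 0.007385 rad
φ₂ = arcsin(sin φ₁ cos δ + cos φ₁ sin δ cos θ)
   = arcsin(0.97538·0.99997 + 0.22051·0.00738·0.98823) = 77.67897°
λ₂ = λ₁ + atan2(sin θ sin δ cos φ₁, cos δ − sin φ₁ sin φ₂) = -18.48266°

77.679°N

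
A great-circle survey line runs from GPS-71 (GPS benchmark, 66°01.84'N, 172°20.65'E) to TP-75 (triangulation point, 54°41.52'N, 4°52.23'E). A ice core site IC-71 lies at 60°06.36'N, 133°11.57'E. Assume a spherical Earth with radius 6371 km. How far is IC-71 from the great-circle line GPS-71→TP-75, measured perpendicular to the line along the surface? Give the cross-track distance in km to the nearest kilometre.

2018 km

GPS-71: φ = +66.03067°, λ = +172.34417°
TP-75: φ = +54.69200°, λ = +4.87050°
IC-71: φ = +60.10600°, λ = +133.19283°
δ₁₃ = central angle GPS-71→IC-71 = 0.320114 rad  (haversine)
θ₁₃ = bearing GPS-71→IC-71 = 269.823°,  θ₁₂ = bearing GPS-71→TP-75 = 351.582°
dₓₜ = R·arcsin(sin δ₁₃ · sin(θ₁₃ − θ₁₂)) = 6371·arcsin(0.31467·sin(-81.759°)) = -2017.649 km
|dₓₜ| = 2017.649 km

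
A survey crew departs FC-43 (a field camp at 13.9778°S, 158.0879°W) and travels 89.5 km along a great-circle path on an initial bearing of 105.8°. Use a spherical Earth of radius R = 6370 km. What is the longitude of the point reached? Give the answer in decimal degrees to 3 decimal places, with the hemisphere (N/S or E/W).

157.289°W

δ = d/R = 89.5/6370 = 0.014050 rad
φ₂ = arcsin(sin φ₁ cos δ + cos φ₁ sin δ cos θ)
   = arcsin(-0.24155·0.99990 + 0.97039·0.01405·-0.27228) = -14.19568°
λ₂ = λ₁ + atan2(sin θ sin δ cos φ₁, cos δ − sin φ₁ sin φ₂) = -157.28890°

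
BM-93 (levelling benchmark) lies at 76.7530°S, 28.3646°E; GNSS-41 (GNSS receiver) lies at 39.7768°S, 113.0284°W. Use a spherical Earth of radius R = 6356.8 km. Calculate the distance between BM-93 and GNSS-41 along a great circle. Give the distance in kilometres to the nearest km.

6765 km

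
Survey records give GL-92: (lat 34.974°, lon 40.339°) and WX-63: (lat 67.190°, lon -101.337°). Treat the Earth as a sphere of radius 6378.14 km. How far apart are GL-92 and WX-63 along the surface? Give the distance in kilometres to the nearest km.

Δφ = 32.2160°,  Δλ = -141.6760°
a = sin²(Δφ/2) + cos φ₁ cos φ₂ sin²(Δλ/2) = 0.360419
c = 2·arcsin(√a) = 1.287874 rad = 73.7898°
d = R·c = 6378.14 × 1.287874 = 8214.2 km

8214 km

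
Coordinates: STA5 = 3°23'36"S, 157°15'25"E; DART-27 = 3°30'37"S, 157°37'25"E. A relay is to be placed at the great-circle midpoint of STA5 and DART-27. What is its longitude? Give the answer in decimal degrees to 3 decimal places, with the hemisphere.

STA5: φ = -3.39333°, λ = +157.25694°
DART-27: φ = -3.51028°, λ = +157.62361°
Bx = cos φ₂ cos Δλ = 0.998103,  By = cos φ₂ sin Δλ = 0.006387
φₘ = atan2(sin φ₁ + sin φ₂, √((cos φ₁ + Bx)² + By²)) = -3.45182°
λₘ = λ₁ + atan2(By, cos φ₁ + Bx) = 157.44027°

157.440°E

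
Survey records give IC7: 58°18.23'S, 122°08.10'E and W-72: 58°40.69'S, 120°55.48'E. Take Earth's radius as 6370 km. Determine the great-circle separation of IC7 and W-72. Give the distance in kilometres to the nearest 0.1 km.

IC7: φ = -58.30383°, λ = +122.13500°
W-72: φ = -58.67817°, λ = +120.92467°
Δφ = -0.3743°,  Δλ = -1.2103°
a = sin²(Δφ/2) + cos φ₁ cos φ₂ sin²(Δλ/2) = 0.000041
c = 2·arcsin(√a) = 0.012828 rad = 0.7350°
d = R·c = 6370 × 0.012828 = 81.7 km

81.7 km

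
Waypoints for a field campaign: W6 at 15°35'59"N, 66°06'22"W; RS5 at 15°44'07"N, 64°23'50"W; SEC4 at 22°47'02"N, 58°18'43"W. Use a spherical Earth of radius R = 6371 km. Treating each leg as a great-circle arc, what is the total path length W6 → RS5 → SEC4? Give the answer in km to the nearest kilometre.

W6: φ = +15.59972°, λ = -66.10611°
RS5: φ = +15.73528°, λ = -64.39722°
SEC4: φ = +22.78389°, λ = -58.31194°
W6→RS5: c = 0.028815 rad, d = 183.58 km
RS5→SEC4: c = 0.158647 rad, d = 1010.74 km
Total = 183.58 + 1010.74 = 1194.32 km

1194 km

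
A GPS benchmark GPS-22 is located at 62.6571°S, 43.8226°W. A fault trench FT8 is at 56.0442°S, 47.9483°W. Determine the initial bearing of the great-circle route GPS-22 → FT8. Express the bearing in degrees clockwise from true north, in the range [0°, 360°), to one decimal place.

Δλ = -4.1257°
y = sin Δλ · cos φ₂ = -0.040185
x = cos φ₁ sin φ₂ − sin φ₁ cos φ₂ cos Δλ = 0.113875
θ = atan2(y, x) = -19.4373° → 340.5627° (mod 360°)

340.6°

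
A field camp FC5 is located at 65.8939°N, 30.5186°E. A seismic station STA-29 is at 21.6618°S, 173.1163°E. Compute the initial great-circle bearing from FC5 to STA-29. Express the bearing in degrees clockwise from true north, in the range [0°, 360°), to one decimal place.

Δλ = 142.5977°
y = sin Δλ · cos φ₂ = 0.564512
x = cos φ₁ sin φ₂ − sin φ₁ cos φ₂ cos Δλ = 0.523142
θ = atan2(y, x) = 47.1782° → 47.1782° (mod 360°)

47.2°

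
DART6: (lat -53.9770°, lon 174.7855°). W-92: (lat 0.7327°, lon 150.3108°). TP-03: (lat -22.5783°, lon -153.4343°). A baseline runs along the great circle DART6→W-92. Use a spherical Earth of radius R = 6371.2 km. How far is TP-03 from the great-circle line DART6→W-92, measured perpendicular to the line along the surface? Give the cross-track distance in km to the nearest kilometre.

δ₁₃ = central angle DART6→TP-03 = 0.688582 rad  (haversine)
θ₁₃ = bearing DART6→TP-03 = 49.933°,  θ₁₂ = bearing DART6→W-92 = 330.877°
dₓₜ = R·arcsin(sin δ₁₃ · sin(θ₁₃ − θ₁₂)) = 6371.2·arcsin(0.63544·sin(-280.944°)) = 4292.306 km
|dₓₜ| = 4292.306 km

4292 km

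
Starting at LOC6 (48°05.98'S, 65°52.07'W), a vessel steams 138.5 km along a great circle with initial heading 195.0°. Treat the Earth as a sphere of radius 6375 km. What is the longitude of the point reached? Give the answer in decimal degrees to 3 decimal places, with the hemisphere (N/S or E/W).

66.362°W

LOC6: φ = -48.09967°, λ = -65.86783°
δ = d/R = 138.5/6375 = 0.021725 rad
φ₂ = arcsin(sin φ₁ cos δ + cos φ₁ sin δ cos θ)
   = arcsin(-0.74431·0.99976 + 0.66784·0.02172·-0.96593) = -49.30099°
λ₂ = λ₁ + atan2(sin θ sin δ cos φ₁, cos δ − sin φ₁ sin φ₂) = -66.36187°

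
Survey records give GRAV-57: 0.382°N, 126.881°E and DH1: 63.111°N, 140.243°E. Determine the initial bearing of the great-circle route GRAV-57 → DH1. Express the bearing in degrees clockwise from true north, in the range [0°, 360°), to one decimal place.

6.7°

Δλ = 13.3620°
y = sin Δλ · cos φ₂ = 0.104519
x = cos φ₁ sin φ₂ − sin φ₁ cos φ₂ cos Δλ = 0.888931
θ = atan2(y, x) = 6.7060° → 6.7060° (mod 360°)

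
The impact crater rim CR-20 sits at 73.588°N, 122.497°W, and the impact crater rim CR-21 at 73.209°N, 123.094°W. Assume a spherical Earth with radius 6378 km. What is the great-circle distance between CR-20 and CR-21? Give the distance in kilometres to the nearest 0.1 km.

46.3 km

Δφ = -0.3790°,  Δλ = -0.5970°
a = sin²(Δφ/2) + cos φ₁ cos φ₂ sin²(Δλ/2) = 0.000013
c = 2·arcsin(√a) = 0.007254 rad = 0.4156°
d = R·c = 6378 × 0.007254 = 46.3 km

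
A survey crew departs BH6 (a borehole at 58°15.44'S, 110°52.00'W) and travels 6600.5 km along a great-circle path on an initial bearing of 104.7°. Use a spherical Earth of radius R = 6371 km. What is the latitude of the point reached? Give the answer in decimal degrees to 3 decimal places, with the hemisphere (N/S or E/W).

33.249°S

BH6: φ = -58.25733°, λ = -110.86667°
δ = d/R = 6600.5/6371 = 1.036023 rad
φ₂ = arcsin(sin φ₁ cos δ + cos φ₁ sin δ cos θ)
   = arcsin(-0.85042·0.50965 + 0.52611·0.86038·-0.25376) = -33.24891°
λ₂ = λ₁ + atan2(sin θ sin δ cos φ₁, cos δ − sin φ₁ sin φ₂) = -26.52503°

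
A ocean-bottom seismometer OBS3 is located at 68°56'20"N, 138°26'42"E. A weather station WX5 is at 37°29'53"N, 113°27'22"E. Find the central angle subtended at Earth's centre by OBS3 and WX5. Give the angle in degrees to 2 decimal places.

OBS3: φ = +68.93889°, λ = +138.44500°
WX5: φ = +37.49806°, λ = +113.45611°
Δφ = -31.4408°,  Δλ = -24.9889°
a = sin²(Δφ/2) + cos φ₁ cos φ₂ sin²(Δλ/2) = 0.086755
c = 2·arcsin(√a) = 0.597952 rad = 34.2601°

34.26°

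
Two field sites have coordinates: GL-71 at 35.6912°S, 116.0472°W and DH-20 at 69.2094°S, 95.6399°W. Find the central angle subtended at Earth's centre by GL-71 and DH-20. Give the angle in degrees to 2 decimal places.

Δφ = -33.5182°,  Δλ = 20.4073°
a = sin²(Δφ/2) + cos φ₁ cos φ₂ sin²(Δλ/2) = 0.092191
c = 2·arcsin(√a) = 0.617001 rad = 35.3516°

35.35°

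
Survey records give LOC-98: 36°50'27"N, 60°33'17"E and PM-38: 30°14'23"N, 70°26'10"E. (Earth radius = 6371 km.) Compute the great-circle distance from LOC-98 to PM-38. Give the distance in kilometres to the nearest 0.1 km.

1172.5 km

LOC-98: φ = +36.84083°, λ = +60.55472°
PM-38: φ = +30.23972°, λ = +70.43611°
Δφ = -6.6011°,  Δλ = 9.8814°
a = sin²(Δφ/2) + cos φ₁ cos φ₂ sin²(Δλ/2) = 0.008443
c = 2·arcsin(√a) = 0.184033 rad = 10.5443°
d = R·c = 6371 × 0.184033 = 1172.5 km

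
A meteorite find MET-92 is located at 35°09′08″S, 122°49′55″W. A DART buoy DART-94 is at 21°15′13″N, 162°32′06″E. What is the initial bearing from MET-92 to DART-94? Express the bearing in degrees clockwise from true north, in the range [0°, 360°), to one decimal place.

MET-92: φ = -35.15222°, λ = -122.83194°
DART-94: φ = +21.25361°, λ = +162.53500°
Δλ = -74.6331°
y = sin Δλ · cos φ₂ = -0.898665
x = cos φ₁ sin φ₂ − sin φ₁ cos φ₂ cos Δλ = 0.438583
θ = atan2(y, x) = -63.9858° → 296.0142° (mod 360°)

296.0°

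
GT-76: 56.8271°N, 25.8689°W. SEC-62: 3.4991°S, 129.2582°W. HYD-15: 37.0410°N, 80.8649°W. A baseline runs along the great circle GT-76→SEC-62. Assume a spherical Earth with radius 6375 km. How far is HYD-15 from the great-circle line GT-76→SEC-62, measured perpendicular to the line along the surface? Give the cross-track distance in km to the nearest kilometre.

1020 km

δ₁₃ = central angle GT-76→HYD-15 = 0.715528 rad  (haversine)
θ₁₃ = bearing GT-76→HYD-15 = 265.309°,  θ₁₂ = bearing GT-76→SEC-62 = 279.361°
dₓₜ = R·arcsin(sin δ₁₃ · sin(θ₁₃ − θ₁₂)) = 6375·arcsin(0.65602·sin(-14.052°)) = -1019.750 km
|dₓₜ| = 1019.750 km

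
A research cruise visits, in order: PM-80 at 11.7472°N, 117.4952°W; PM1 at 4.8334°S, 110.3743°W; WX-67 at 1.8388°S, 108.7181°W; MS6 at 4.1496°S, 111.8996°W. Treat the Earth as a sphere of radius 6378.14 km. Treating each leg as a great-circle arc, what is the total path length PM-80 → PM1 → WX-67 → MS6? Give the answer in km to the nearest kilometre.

PM-80→PM1: c = 0.314683 rad, d = 2007.09 km
PM1→WX-67: c = 0.059701 rad, d = 380.78 km
WX-67→MS6: c = 0.068564 rad, d = 437.31 km
Total = 2007.09 + 380.78 + 437.31 = 2825.19 km

2825 km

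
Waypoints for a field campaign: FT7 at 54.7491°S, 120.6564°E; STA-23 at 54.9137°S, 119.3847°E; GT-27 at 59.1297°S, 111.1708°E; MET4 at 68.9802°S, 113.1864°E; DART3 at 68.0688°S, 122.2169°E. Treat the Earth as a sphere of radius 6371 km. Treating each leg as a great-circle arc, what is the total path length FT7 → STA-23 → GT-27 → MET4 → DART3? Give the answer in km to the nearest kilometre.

FT7→STA-23: c = 0.013103 rad, d = 83.48 km
STA-23→GT-27: c = 0.107117 rad, d = 682.44 km
GT-27→MET4: c = 0.172588 rad, d = 1099.56 km
MET4→DART3: c = 0.059793 rad, d = 380.94 km
Total = 83.48 + 682.44 + 1099.56 + 380.94 = 2246.42 km

2246 km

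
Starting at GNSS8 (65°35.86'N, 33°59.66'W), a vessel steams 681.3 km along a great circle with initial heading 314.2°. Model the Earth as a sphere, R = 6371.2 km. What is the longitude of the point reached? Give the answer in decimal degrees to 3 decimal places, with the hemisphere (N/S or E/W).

46.569°W

GNSS8: φ = +65.59767°, λ = -33.99433°
δ = d/R = 681.3/6371.2 = 0.106934 rad
φ₂ = arcsin(sin φ₁ cos δ + cos φ₁ sin δ cos θ)
   = arcsin(0.91067·0.99429 + 0.41314·0.10673·0.69717) = 69.42394°
λ₂ = λ₁ + atan2(sin θ sin δ cos φ₁, cos δ − sin φ₁ sin φ₂) = -46.56924°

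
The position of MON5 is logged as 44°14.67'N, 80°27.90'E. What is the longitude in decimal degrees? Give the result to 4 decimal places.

80.4650°E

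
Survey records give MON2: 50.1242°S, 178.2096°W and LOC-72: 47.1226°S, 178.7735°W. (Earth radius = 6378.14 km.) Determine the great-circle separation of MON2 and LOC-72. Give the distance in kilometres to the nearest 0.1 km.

Δφ = 3.0016°,  Δλ = -0.5639°
a = sin²(Δφ/2) + cos φ₁ cos φ₂ sin²(Δλ/2) = 0.000697
c = 2·arcsin(√a) = 0.052790 rad = 3.0246°
d = R·c = 6378.14 × 0.052790 = 336.7 km

336.7 km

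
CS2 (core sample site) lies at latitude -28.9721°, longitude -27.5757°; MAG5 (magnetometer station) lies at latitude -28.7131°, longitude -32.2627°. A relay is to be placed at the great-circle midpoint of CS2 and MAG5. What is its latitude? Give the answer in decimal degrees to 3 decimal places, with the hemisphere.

Bx = cos φ₂ cos Δλ = 0.874103,  By = cos φ₂ sin Δλ = -0.071665
φₘ = atan2(sin φ₁ + sin φ₂, √((cos φ₁ + Bx)² + By²)) = -28.86286°
λₘ = λ₁ + atan2(By, cos φ₁ + Bx) = -29.92212°

28.863°S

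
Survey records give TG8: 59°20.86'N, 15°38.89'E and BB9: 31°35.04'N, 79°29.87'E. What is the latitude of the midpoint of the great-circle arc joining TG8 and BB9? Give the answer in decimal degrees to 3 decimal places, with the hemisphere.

TG8: φ = +59.34767°, λ = +15.64817°
BB9: φ = +31.58400°, λ = +79.49783°
Bx = cos φ₂ cos Δλ = 0.375444,  By = cos φ₂ sin Δλ = 0.764676
φₘ = atan2(sin φ₁ + sin φ₂, √((cos φ₁ + Bx)² + By²)) = 49.79493°
λₘ = λ₁ + atan2(By, cos φ₁ + Bx) = 56.46782°

49.795°N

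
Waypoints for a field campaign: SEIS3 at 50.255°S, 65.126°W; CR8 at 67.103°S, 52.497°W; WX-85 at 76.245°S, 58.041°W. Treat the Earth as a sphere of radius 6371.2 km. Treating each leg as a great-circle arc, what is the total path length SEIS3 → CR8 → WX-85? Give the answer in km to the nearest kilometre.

SEIS3→CR8: c = 0.314153 rad, d = 2001.53 km
CR8→WX-85: c = 0.162259 rad, d = 1033.78 km
Total = 2001.53 + 1033.78 = 3035.32 km

3035 km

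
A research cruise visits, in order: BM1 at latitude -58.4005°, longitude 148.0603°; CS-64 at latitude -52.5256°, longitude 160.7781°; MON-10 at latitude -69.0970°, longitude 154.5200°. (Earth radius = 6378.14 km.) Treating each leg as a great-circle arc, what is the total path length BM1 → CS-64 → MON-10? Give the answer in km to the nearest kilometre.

2906 km

BM1→CS-64: c = 0.161877 rad, d = 1032.47 km
CS-64→MON-10: c = 0.293727 rad, d = 1873.43 km
Total = 1032.47 + 1873.43 = 2905.90 km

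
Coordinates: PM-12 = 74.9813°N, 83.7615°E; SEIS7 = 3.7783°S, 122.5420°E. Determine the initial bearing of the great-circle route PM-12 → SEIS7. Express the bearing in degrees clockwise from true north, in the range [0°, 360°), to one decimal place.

Δλ = 38.7805°
y = sin Δλ · cos φ₂ = 0.624977
x = cos φ₁ sin φ₂ − sin φ₁ cos φ₂ cos Δλ = -0.768362
θ = atan2(y, x) = 140.8755° → 140.8755° (mod 360°)

140.9°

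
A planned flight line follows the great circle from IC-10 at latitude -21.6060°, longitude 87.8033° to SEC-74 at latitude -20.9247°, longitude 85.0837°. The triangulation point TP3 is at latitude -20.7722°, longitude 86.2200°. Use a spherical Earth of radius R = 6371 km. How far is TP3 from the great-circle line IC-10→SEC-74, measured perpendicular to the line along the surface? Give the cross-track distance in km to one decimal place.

47.6 km

δ₁₃ = central angle IC-10→TP3 = 0.029591 rad  (haversine)
θ₁₃ = bearing IC-10→TP3 = 299.170°,  θ₁₂ = bearing IC-10→SEC-74 = 284.550°
dₓₜ = R·arcsin(sin δ₁₃ · sin(θ₁₃ − θ₁₂)) = 6371·arcsin(0.02959·sin(14.620°)) = 47.577 km
|dₓₜ| = 47.577 km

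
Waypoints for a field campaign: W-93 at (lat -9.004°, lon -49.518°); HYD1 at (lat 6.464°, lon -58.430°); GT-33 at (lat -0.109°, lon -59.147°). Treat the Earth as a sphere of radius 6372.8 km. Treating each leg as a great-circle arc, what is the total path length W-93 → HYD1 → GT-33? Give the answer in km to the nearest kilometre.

W-93→HYD1: c = 0.311315 rad, d = 1983.95 km
HYD1→GT-33: c = 0.115398 rad, d = 735.41 km
Total = 1983.95 + 735.41 = 2719.36 km

2719 km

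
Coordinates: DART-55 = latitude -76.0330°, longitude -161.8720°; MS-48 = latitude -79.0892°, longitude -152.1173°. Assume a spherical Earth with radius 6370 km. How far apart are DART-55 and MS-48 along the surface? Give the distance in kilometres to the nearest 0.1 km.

411.2 km

Δφ = -3.0562°,  Δλ = 9.7547°
a = sin²(Δφ/2) + cos φ₁ cos φ₂ sin²(Δλ/2) = 0.001041
c = 2·arcsin(√a) = 0.064553 rad = 3.6986°
d = R·c = 6370 × 0.064553 = 411.2 km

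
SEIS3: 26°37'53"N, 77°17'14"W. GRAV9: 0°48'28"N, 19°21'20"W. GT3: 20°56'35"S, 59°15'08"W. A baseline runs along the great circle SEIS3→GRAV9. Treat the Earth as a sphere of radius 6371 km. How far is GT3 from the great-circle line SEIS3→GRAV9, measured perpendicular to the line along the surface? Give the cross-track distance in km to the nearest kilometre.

4254 km

SEIS3: φ = +26.63139°, λ = -77.28722°
GRAV9: φ = +0.80778°, λ = -19.35556°
GT3: φ = -20.94306°, λ = -59.25222°
δ₁₃ = central angle SEIS3→GT3 = 0.884582 rad  (haversine)
θ₁₃ = bearing SEIS3→GT3 = 158.053°,  θ₁₂ = bearing SEIS3→GRAV9 = 104.894°
dₓₜ = R·arcsin(sin δ₁₃ · sin(θ₁₃ − θ₁₂)) = 6371·arcsin(0.77365·sin(53.159°)) = 4253.722 km
|dₓₜ| = 4253.722 km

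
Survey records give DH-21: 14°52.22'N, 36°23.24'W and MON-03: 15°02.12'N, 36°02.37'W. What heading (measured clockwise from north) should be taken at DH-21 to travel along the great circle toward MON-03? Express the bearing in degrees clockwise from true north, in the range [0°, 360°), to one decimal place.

63.8°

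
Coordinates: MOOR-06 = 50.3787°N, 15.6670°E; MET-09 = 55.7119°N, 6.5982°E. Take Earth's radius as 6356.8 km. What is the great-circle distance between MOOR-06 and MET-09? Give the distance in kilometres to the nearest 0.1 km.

Δφ = 5.3332°,  Δλ = -9.0688°
a = sin²(Δφ/2) + cos φ₁ cos φ₂ sin²(Δλ/2) = 0.004410
c = 2·arcsin(√a) = 0.132912 rad = 7.6153°
d = R·c = 6356.8 × 0.132912 = 844.9 km

844.9 km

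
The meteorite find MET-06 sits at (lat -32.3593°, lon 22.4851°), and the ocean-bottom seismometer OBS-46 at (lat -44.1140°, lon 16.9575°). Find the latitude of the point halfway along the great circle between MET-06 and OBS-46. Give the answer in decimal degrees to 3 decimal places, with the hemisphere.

Bx = cos φ₂ cos Δλ = 0.714618,  By = cos φ₂ sin Δλ = -0.069157
φₘ = atan2(sin φ₁ + sin φ₂, √((cos φ₁ + Bx)² + By²)) = -38.26886°
λₘ = λ₁ + atan2(By, cos φ₁ + Bx) = 19.94565°

38.269°S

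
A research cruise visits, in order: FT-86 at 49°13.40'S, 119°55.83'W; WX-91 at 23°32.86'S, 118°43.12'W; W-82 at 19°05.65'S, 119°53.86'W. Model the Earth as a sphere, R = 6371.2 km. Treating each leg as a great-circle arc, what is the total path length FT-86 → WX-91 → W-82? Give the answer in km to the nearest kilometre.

FT-86: φ = -49.22333°, λ = -119.93050°
WX-91: φ = -23.54767°, λ = -118.71867°
W-82: φ = -19.09417°, λ = -119.89767°
FT-86→WX-91: c = 0.448434 rad, d = 2857.06 km
WX-91→W-82: c = 0.080055 rad, d = 510.05 km
Total = 2857.06 + 510.05 = 3367.11 km

3367 km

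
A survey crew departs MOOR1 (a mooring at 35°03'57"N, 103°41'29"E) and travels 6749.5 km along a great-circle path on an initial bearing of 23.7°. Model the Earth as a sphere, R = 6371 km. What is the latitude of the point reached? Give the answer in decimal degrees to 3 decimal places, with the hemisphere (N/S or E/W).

MOOR1: φ = +35.06583°, λ = +103.69139°
δ = d/R = 6749.5/6371 = 1.059410 rad
φ₂ = arcsin(sin φ₁ cos δ + cos φ₁ sin δ cos θ)
   = arcsin(0.57452·0.48939 + 0.81849·0.87207·0.91566) = 69.18665°
λ₂ = λ₁ + atan2(sin θ sin δ cos φ₁, cos δ − sin φ₁ sin φ₂) = -156.88087°

69.187°N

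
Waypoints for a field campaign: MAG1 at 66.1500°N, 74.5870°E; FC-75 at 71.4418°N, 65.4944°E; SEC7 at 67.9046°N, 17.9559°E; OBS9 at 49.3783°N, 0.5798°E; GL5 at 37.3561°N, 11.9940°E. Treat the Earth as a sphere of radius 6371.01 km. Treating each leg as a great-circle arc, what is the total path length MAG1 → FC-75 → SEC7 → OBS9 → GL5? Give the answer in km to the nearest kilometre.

MAG1→FC-75: c = 0.108489 rad, d = 691.19 km
FC-75→SEC7: c = 0.286643 rad, d = 1826.20 km
SEC7→OBS9: c = 0.356849 rad, d = 2273.49 km
OBS9→GL5: c = 0.254332 rad, d = 1620.35 km
Total = 691.19 + 1826.20 + 2273.49 + 1620.35 = 6411.23 km

6411 km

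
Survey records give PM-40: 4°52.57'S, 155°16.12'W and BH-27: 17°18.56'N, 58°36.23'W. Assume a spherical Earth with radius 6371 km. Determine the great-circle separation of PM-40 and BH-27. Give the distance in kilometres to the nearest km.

10875 km

PM-40: φ = -4.87617°, λ = -155.26867°
BH-27: φ = +17.30933°, λ = -58.60383°
Δφ = 22.1855°,  Δλ = 96.6648°
a = sin²(Δφ/2) + cos φ₁ cos φ₂ sin²(Δλ/2) = 0.567847
c = 2·arcsin(√a) = 1.706911 rad = 97.7988°
d = R·c = 6371 × 1.706911 = 10874.7 km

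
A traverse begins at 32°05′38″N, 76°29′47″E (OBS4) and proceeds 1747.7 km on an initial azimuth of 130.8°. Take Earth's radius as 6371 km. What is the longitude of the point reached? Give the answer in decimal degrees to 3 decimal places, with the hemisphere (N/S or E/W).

89.202°E

OBS4: φ = +32.09389°, λ = +76.49639°
δ = d/R = 1747.7/6371 = 0.274321 rad
φ₂ = arcsin(sin φ₁ cos δ + cos φ₁ sin δ cos θ)
   = arcsin(0.53131·0.96261 + 0.84718·0.27089·-0.65342) = 21.19144°
λ₂ = λ₁ + atan2(sin θ sin δ cos φ₁, cos δ − sin φ₁ sin φ₂) = 89.20176°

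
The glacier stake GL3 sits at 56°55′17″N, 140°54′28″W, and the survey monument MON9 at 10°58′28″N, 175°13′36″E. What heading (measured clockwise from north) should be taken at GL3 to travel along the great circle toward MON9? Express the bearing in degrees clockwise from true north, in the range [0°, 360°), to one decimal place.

GL3: φ = +56.92139°, λ = -140.90778°
MON9: φ = +10.97444°, λ = +175.22667°
Δλ = -43.8656°
y = sin Δλ · cos φ₂ = -0.680296
x = cos φ₁ sin φ₂ − sin φ₁ cos φ₂ cos Δλ = -0.489165
θ = atan2(y, x) = -125.7179° → 234.2821° (mod 360°)

234.3°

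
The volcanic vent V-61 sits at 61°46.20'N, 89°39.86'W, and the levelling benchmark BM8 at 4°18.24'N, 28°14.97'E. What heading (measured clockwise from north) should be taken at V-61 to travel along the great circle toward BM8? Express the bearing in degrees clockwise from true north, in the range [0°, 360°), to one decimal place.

63.1°

V-61: φ = +61.77000°, λ = -89.66433°
BM8: φ = +4.30400°, λ = +28.24950°
Δλ = 117.9138°
y = sin Δλ · cos φ₂ = 0.881161
x = cos φ₁ sin φ₂ − sin φ₁ cos φ₂ cos Δλ = 0.446796
θ = atan2(y, x) = 63.1125° → 63.1125° (mod 360°)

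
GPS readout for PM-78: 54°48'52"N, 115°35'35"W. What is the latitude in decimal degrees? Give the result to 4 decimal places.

54.8144°N

54° + 48′/60 + 52″/3600 = 54 + 0.80000 + 0.01444 = 54.8144°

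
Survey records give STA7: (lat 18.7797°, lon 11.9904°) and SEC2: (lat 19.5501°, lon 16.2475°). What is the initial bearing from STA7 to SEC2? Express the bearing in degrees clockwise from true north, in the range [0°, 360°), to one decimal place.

Δλ = 4.2571°
y = sin Δλ · cos φ₂ = 0.069953
x = cos φ₁ sin φ₂ − sin φ₁ cos φ₂ cos Δλ = 0.014283
θ = atan2(y, x) = 78.4602° → 78.4602° (mod 360°)

78.5°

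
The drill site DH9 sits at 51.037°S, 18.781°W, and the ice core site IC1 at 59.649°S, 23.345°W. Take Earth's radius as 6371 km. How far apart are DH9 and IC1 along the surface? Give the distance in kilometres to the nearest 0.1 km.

Δφ = -8.6120°,  Δλ = -4.5640°
a = sin²(Δφ/2) + cos φ₁ cos φ₂ sin²(Δλ/2) = 0.006141
c = 2·arcsin(√a) = 0.156893 rad = 8.9893°
d = R·c = 6371 × 0.156893 = 999.6 km

999.6 km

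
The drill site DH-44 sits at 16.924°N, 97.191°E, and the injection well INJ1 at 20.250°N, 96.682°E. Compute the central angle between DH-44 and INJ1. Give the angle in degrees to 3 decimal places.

Δφ = 3.3260°,  Δλ = -0.5090°
a = sin²(Δφ/2) + cos φ₁ cos φ₂ sin²(Δλ/2) = 0.000860
c = 2·arcsin(√a) = 0.058657 rad = 3.3608°

3.361°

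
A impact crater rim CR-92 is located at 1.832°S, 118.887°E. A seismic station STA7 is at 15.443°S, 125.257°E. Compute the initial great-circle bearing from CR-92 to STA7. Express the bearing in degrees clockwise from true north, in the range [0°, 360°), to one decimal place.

155.6°

Δλ = 6.3700°
y = sin Δλ · cos φ₂ = 0.106943
x = cos φ₁ sin φ₂ − sin φ₁ cos φ₂ cos Δλ = -0.235519
θ = atan2(y, x) = 155.5785° → 155.5785° (mod 360°)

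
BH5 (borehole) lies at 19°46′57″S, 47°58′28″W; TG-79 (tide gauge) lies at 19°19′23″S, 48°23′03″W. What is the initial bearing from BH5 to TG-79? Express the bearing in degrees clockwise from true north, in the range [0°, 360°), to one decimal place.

319.9°

BH5: φ = -19.78250°, λ = -47.97444°
TG-79: φ = -19.32306°, λ = -48.38417°
Δλ = -0.4097°
y = sin Δλ · cos φ₂ = -0.006748
x = cos φ₁ sin φ₂ − sin φ₁ cos φ₂ cos Δλ = 0.008011
θ = atan2(y, x) = -40.1108° → 319.8892° (mod 360°)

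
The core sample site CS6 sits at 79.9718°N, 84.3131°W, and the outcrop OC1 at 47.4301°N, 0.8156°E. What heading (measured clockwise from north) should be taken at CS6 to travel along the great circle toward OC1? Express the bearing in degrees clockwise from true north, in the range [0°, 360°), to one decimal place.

83.9°

Δλ = 85.1287°
y = sin Δλ · cos φ₂ = 0.674046
x = cos φ₁ sin φ₂ − sin φ₁ cos φ₂ cos Δλ = 0.071672
θ = atan2(y, x) = 83.9305° → 83.9305° (mod 360°)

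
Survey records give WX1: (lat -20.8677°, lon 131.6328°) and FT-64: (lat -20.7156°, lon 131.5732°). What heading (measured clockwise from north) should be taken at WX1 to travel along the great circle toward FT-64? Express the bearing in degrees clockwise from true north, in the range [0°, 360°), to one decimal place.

339.9°

Δλ = -0.0596°
y = sin Δλ · cos φ₂ = -0.000973
x = cos φ₁ sin φ₂ − sin φ₁ cos φ₂ cos Δλ = 0.002654
θ = atan2(y, x) = -20.1299° → 339.8701° (mod 360°)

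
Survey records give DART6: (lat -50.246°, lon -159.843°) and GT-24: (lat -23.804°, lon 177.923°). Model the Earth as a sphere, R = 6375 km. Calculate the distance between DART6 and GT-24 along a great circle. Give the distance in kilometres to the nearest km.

3514 km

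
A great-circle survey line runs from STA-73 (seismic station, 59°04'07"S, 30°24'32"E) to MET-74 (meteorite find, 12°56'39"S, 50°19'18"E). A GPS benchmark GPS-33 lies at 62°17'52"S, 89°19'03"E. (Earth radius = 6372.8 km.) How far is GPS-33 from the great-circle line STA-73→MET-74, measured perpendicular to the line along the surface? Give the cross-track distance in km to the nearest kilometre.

STA-73: φ = -59.06861°, λ = +30.40889°
MET-74: φ = -12.94417°, λ = +50.32167°
GPS-33: φ = -62.29778°, λ = +89.31750°
δ₁₃ = central angle STA-73→GPS-33 = 0.488887 rad  (haversine)
θ₁₃ = bearing STA-73→GPS-33 = 122.043°,  θ₁₂ = bearing STA-73→MET-74 = 26.326°
dₓₜ = R·arcsin(sin δ₁₃ · sin(θ₁₃ − θ₁₂)) = 6372.8·arcsin(0.46964·sin(95.717°)) = 3098.726 km
|dₓₜ| = 3098.726 km

3099 km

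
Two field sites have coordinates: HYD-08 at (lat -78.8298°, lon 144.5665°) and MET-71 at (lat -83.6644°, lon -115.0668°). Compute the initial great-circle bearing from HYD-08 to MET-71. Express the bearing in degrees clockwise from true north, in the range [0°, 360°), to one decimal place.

152.9°

Δλ = 100.3667°
y = sin Δλ · cos φ₂ = 0.108551
x = cos φ₁ sin φ₂ − sin φ₁ cos φ₂ cos Δλ = -0.212022
θ = atan2(y, x) = 152.8886° → 152.8886° (mod 360°)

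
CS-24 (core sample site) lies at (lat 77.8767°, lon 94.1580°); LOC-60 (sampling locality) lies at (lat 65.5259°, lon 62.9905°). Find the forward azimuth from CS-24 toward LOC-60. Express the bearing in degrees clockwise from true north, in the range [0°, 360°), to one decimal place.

234.1°

Δλ = -31.1675°
y = sin Δλ · cos φ₂ = -0.214408
x = cos φ₁ sin φ₂ − sin φ₁ cos φ₂ cos Δλ = -0.155432
θ = atan2(y, x) = -125.9397° → 234.0603° (mod 360°)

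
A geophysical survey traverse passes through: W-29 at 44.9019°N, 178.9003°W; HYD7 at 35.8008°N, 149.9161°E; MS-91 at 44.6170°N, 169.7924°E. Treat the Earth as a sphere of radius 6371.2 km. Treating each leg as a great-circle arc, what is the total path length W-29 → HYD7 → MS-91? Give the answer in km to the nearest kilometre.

4753 km

W-29→HYD7: c = 0.440813 rad, d = 2808.51 km
HYD7→MS-91: c = 0.305179 rad, d = 1944.36 km
Total = 2808.51 + 1944.36 = 4752.86 km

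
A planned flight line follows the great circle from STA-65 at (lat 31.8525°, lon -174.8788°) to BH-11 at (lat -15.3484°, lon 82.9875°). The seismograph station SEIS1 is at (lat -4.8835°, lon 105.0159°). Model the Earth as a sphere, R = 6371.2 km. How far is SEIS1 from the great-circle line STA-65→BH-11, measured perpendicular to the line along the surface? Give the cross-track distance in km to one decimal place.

252.7 km

δ₁₃ = central angle STA-65→SEIS1 = 1.470121 rad  (haversine)
θ₁₃ = bearing STA-65→SEIS1 = 260.590°,  θ₁₂ = bearing STA-65→BH-11 = 262.874°
dₓₜ = R·arcsin(sin δ₁₃ · sin(θ₁₃ − θ₁₂)) = 6371.2·arcsin(0.99494·sin(-2.284°)) = -252.709 km
|dₓₜ| = 252.709 km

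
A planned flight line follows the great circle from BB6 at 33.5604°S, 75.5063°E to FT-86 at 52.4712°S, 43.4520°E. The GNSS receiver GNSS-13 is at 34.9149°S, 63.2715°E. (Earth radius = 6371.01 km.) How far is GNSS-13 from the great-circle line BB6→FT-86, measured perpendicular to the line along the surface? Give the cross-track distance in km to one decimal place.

δ₁₃ = central angle BB6→GNSS-13 = 0.177994 rad  (haversine)
θ₁₃ = bearing BB6→GNSS-13 = 258.950°,  θ₁₂ = bearing BB6→FT-86 = 220.732°
dₓₜ = R·arcsin(sin δ₁₃ · sin(θ₁₃ − θ₁₂)) = 6371.01·arcsin(0.17706·sin(38.218°)) = 699.263 km
|dₓₜ| = 699.263 km

699.3 km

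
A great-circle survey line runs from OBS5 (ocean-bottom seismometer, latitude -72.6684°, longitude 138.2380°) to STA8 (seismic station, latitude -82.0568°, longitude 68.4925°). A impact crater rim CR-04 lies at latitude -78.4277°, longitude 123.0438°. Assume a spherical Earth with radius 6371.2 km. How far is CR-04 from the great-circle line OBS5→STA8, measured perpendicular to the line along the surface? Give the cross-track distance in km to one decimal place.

δ₁₃ = central angle OBS5→CR-04 = 0.119543 rad  (haversine)
θ₁₃ = bearing OBS5→CR-04 = 206.159°,  θ₁₂ = bearing OBS5→STA8 = 207.469°
dₓₜ = R·arcsin(sin δ₁₃ · sin(θ₁₃ − θ₁₂)) = 6371.2·arcsin(0.11926·sin(-1.310°)) = -17.375 km
|dₓₜ| = 17.375 km

17.4 km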